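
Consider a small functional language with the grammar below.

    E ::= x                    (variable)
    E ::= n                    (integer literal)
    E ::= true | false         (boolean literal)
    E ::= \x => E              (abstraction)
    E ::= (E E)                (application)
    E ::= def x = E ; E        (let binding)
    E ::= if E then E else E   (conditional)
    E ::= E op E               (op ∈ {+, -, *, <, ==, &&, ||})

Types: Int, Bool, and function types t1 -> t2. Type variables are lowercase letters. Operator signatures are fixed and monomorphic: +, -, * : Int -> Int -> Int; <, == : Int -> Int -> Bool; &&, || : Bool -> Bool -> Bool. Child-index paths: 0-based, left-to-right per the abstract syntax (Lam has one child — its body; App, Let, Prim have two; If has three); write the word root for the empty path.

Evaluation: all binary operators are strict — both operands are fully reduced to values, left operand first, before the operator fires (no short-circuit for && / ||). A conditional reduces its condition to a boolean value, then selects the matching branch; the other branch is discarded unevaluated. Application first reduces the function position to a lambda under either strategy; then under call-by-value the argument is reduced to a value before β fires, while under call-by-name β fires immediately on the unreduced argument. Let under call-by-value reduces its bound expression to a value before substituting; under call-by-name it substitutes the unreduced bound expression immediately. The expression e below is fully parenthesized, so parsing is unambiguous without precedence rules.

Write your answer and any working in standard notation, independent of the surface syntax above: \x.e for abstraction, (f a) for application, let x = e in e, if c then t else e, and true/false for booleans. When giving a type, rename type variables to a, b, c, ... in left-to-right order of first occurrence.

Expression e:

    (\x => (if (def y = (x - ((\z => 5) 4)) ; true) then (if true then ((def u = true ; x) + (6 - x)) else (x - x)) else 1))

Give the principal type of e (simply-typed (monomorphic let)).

Trace:
x : a
  unify a ~ Int
\z._ : b -> Int
  unify b -> Int ~ Int -> c
  unify b ~ Int
  unify Int ~ c
_ _ : Int
  unify Int ~ Int
let y : Int
  unify Bool ~ Bool
  unify Bool ~ Bool
let u : Bool
x : Int
  unify Int ~ Int
  unify Int ~ Int
x : Int
  unify Int ~ Int
  unify Int ~ Int
x : Int
  unify Int ~ Int
x : Int
  unify Int ~ Int
  unify Int ~ Int
  unify Int ~ Int
\x._ : Int -> Int

Answer: Int -> Int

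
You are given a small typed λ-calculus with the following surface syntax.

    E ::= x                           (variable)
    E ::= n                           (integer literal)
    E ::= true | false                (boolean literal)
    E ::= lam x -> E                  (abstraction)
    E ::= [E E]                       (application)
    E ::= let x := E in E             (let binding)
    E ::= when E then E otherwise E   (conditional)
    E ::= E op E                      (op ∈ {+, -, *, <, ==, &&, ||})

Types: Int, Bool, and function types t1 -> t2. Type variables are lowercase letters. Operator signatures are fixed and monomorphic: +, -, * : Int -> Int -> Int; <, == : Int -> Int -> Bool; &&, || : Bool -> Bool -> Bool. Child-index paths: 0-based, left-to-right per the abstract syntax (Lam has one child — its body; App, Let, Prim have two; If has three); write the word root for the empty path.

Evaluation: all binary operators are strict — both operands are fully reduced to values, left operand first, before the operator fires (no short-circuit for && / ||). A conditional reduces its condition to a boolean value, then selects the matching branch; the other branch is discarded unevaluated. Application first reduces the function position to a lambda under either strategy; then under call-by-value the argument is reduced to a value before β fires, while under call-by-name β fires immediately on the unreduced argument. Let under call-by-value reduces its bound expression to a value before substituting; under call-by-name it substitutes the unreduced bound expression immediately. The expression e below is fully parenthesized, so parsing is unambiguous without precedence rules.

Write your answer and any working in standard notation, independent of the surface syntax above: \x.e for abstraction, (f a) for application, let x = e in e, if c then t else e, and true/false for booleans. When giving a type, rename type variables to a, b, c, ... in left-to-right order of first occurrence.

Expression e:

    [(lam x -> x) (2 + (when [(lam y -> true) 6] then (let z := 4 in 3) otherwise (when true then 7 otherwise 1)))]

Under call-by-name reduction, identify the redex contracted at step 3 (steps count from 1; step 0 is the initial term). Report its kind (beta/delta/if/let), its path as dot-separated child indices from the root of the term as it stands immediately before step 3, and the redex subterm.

Derivation:
step 0: ((\x.x) (2 + (if ((\y.true) 6) then (let z = 4 in 3) else (if true then 7 else 1))))
step 1: [beta@root] (2 + (if ((\y.true) 6) then (let z = 4 in 3) else (if true then 7 else 1)))
step 2: [beta@1.0] (2 + (if true then (let z = 4 in 3) else (if true then 7 else 1)))
step 3: [if@1] (2 + (let z = 4 in 3))

Answer: if at 1 : (if true then (let z = 4 in 3) else (if true then 7 else 1))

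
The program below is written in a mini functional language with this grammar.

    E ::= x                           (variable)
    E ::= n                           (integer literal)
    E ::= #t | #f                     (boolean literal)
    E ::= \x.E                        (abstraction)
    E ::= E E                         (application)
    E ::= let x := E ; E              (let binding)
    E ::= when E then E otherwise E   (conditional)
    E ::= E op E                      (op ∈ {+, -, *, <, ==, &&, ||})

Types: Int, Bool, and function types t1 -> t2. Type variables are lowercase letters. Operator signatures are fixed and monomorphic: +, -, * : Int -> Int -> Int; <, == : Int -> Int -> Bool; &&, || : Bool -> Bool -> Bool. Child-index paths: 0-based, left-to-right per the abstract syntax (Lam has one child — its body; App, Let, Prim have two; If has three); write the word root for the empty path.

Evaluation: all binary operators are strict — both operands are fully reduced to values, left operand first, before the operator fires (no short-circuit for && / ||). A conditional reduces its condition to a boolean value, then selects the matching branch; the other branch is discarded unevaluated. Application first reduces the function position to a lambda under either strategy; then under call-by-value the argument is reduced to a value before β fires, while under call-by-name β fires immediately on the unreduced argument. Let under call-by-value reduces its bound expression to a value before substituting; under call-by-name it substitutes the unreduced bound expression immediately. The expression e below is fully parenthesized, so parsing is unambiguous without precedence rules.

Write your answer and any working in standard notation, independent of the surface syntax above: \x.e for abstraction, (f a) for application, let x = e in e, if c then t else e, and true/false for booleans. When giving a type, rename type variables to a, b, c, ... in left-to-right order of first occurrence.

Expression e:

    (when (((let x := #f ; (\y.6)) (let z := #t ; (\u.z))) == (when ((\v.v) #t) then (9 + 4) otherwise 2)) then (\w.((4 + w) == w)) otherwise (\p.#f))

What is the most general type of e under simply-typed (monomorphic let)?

Answer: Int -> Bool

Working:
let x : Bool
\y._ : a -> Int
let z : Bool
z : Bool
\u._ : b -> Bool
  unify a -> Int ~ (b -> Bool) -> c
  unify a ~ b -> Bool
  unify Int ~ c
_ _ : Int
  unify Int ~ Int
v : d
\v._ : d -> d
  unify d -> d ~ Bool -> e
  unify d ~ Bool
  unify Bool ~ e
_ _ : Bool
  unify Bool ~ Bool
  unify Int ~ Int
  unify Int ~ Int
  unify Int ~ Int
  unify Int ~ Int
  unify Bool ~ Bool
  unify Int ~ Int
w : f
  unify f ~ Int
  unify Int ~ Int
w : Int
  unify Int ~ Int
\w._ : Int -> Bool
\p._ : g -> Bool
  unify Int -> Bool ~ g -> Bool
  unify Int ~ g
  unify Bool ~ Bool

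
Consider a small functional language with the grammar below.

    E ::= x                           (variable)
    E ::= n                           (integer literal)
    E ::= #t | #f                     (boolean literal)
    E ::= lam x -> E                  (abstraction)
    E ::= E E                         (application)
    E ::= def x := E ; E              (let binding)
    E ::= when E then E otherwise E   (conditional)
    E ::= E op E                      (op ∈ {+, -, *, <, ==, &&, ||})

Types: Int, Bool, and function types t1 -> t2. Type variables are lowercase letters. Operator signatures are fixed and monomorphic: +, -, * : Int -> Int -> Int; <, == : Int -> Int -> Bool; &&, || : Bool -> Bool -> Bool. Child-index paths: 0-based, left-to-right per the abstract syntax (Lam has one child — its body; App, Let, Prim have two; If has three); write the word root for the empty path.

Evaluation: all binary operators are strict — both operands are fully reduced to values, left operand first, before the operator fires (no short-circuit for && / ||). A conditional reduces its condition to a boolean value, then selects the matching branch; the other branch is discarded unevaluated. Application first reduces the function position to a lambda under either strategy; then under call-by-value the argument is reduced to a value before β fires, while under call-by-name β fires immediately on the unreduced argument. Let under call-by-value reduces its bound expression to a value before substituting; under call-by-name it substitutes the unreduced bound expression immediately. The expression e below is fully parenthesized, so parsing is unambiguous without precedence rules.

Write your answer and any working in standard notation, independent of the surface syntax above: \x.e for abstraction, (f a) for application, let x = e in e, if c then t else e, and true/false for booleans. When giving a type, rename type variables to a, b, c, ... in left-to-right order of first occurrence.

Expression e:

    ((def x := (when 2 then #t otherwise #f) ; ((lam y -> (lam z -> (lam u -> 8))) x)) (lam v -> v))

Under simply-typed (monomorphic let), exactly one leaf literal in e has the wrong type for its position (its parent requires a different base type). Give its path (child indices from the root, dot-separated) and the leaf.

Answer: 0.0.0 : 2

Working:
  unify Int ~ Bool
  FAIL: mismatch Int ~ Bool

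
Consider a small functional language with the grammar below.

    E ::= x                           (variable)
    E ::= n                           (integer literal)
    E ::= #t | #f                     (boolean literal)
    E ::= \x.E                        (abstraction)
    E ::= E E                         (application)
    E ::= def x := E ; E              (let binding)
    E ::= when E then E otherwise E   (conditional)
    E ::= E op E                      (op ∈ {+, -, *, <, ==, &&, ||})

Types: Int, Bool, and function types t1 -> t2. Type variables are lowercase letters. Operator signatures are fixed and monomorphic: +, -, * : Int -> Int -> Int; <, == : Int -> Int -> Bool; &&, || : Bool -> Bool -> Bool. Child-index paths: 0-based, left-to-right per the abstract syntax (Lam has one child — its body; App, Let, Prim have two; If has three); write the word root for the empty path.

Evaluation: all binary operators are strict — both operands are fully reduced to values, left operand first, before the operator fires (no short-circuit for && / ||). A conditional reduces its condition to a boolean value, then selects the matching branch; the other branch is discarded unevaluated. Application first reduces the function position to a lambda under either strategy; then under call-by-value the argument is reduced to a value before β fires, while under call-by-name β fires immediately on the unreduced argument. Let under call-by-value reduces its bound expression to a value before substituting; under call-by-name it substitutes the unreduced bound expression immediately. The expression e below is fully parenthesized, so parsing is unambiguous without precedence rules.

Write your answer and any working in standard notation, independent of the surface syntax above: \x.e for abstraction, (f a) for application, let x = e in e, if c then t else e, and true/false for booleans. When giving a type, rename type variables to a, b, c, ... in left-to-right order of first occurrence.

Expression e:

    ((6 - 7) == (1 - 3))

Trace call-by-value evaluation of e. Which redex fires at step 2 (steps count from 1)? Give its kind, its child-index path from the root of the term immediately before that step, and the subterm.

Derivation:
step 0: ((6 - 7) == (1 - 3))
step 1: [delta@0] (-1 == (1 - 3))
step 2: [delta@1] (-1 == -2)

Answer: delta at 1 : (1 - 3)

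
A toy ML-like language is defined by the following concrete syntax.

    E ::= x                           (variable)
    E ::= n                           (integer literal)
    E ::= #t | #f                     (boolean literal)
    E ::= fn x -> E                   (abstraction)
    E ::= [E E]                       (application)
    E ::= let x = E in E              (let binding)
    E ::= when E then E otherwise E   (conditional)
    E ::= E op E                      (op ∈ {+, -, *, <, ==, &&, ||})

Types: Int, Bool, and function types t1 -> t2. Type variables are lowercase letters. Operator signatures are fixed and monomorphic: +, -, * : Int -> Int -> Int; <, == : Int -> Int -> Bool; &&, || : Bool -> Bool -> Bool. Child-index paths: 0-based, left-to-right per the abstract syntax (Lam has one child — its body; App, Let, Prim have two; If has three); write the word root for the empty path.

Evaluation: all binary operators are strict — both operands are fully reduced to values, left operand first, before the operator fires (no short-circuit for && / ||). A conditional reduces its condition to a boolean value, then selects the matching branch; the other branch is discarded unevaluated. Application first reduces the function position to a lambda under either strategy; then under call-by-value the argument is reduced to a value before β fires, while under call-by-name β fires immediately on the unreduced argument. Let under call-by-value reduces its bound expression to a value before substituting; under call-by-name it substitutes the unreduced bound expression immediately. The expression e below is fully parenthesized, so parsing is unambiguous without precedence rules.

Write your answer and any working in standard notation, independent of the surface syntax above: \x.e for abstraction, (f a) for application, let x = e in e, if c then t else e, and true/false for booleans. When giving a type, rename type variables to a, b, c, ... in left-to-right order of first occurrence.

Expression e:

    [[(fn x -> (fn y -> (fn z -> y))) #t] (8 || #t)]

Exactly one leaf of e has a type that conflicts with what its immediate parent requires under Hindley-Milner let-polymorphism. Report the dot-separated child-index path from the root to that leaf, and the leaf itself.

Working:
y : b
\z._ : c -> b
\y._ : b -> c -> b
\x._ : a -> b -> c -> b
  unify a -> b -> c -> b ~ Bool -> d
  unify a ~ Bool
  unify b -> c -> b ~ d
_ _ : b -> c -> b
  unify Int ~ Bool
  FAIL: mismatch Int ~ Bool

Answer: 1.0 : 8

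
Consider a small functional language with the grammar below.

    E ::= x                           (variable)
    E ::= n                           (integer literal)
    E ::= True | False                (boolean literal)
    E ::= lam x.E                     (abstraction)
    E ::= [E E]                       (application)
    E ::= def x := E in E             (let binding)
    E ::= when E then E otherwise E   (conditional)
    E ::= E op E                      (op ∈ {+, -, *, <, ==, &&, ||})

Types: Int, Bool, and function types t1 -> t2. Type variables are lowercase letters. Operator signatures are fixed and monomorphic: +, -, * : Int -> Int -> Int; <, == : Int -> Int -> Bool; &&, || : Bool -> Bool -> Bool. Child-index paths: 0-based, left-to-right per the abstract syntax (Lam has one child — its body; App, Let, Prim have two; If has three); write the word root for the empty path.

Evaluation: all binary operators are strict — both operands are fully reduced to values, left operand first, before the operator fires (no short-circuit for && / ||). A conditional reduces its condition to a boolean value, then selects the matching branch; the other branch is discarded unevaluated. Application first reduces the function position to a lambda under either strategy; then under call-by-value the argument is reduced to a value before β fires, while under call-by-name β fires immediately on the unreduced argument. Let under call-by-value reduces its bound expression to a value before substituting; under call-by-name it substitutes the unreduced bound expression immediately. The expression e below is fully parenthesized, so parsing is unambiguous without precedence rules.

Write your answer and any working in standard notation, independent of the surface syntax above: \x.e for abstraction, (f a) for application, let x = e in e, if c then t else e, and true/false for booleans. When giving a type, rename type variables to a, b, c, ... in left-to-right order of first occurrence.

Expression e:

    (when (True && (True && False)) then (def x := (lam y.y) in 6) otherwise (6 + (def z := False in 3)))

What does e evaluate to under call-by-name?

Answer: 9

Derivation:
step 0: (if (true && (true && false)) then (let x = (\y.y) in 6) else (6 + (let z = false in 3)))
step 1: [delta@0.1] (if (true && false) then (let x = (\y.y) in 6) else (6 + (let z = false in 3)))
step 2: [delta@0] (if false then (let x = (\y.y) in 6) else (6 + (let z = false in 3)))
step 3: [if@root] (6 + (let z = false in 3))
step 4: [let@1] (6 + 3)
step 5: [delta@root] 9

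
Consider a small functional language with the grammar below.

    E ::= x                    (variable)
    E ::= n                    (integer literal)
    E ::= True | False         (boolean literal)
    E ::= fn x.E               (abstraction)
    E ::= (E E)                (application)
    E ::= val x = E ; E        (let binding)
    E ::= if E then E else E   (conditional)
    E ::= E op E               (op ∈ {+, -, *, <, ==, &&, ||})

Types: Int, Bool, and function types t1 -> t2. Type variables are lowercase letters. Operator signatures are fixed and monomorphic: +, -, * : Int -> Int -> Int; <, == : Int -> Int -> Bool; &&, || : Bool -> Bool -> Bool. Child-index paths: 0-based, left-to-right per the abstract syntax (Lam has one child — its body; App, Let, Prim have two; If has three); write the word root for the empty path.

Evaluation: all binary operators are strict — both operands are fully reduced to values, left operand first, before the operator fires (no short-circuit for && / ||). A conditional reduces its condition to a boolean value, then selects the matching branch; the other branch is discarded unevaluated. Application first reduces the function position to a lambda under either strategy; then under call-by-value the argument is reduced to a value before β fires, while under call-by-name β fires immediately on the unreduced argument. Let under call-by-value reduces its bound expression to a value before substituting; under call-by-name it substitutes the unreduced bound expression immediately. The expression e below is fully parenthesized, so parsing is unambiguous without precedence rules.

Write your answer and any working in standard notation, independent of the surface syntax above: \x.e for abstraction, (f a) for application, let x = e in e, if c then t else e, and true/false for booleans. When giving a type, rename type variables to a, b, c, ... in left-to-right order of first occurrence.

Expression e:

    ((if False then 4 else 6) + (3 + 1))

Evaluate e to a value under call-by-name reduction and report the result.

Trace:
step 0: ((if false then 4 else 6) + (3 + 1))
step 1: [if@0] (6 + (3 + 1))
step 2: [delta@1] (6 + 4)
step 3: [delta@root] 10

Answer: 10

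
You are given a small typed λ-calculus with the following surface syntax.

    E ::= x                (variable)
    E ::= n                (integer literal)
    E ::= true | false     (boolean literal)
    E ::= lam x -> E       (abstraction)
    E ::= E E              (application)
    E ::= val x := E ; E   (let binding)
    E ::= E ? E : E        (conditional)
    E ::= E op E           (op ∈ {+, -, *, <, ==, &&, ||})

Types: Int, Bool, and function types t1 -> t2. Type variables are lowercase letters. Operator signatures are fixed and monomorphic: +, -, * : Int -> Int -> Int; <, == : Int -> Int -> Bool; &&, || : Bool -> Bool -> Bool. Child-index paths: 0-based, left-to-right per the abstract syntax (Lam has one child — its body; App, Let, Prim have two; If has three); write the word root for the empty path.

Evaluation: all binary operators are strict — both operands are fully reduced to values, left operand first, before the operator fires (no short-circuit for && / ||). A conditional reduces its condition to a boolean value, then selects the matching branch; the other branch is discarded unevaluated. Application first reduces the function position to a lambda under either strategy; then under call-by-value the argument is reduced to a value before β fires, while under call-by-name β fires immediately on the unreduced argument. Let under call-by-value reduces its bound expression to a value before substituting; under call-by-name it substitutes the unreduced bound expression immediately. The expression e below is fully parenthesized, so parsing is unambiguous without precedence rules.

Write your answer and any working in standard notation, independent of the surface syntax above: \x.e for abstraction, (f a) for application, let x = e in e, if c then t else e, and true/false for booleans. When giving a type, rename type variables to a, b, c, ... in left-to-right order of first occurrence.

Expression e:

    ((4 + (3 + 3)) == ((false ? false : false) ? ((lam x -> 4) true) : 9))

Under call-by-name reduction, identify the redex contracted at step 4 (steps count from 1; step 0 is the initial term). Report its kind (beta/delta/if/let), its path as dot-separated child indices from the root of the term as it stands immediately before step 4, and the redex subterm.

Working:
step 0: ((4 + (3 + 3)) == (if (if false then false else false) then ((\x.4) true) else 9))
step 1: [delta@0.1] ((4 + 6) == (if (if false then false else false) then ((\x.4) true) else 9))
step 2: [delta@0] (10 == (if (if false then false else false) then ((\x.4) true) else 9))
step 3: [if@1.0] (10 == (if false then ((\x.4) true) else 9))
step 4: [if@1] (10 == 9)

Answer: if at 1 : (if false then ((\x.4) true) else 9)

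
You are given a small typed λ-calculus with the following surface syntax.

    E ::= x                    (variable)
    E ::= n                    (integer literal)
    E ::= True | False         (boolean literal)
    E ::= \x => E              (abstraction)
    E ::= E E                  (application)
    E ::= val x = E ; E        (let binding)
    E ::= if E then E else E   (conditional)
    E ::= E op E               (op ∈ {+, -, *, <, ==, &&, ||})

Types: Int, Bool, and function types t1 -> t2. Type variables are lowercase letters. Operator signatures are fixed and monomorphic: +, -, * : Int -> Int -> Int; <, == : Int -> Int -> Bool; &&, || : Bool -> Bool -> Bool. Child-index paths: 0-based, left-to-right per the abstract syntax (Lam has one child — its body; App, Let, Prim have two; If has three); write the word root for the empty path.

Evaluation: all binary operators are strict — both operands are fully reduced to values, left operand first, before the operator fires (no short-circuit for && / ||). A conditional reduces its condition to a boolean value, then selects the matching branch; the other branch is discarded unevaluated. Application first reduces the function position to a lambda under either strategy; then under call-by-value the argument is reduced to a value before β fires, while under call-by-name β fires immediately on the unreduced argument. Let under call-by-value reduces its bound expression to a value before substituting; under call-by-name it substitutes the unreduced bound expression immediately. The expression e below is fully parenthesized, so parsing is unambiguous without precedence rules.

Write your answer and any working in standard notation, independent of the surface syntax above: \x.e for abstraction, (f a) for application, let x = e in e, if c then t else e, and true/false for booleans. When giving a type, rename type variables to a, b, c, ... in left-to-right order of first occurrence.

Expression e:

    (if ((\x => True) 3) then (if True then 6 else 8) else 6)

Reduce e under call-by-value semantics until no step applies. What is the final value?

Answer: 6

Derivation:
step 0: (if ((\x.true) 3) then (if true then 6 else 8) else 6)
step 1: [beta@0] (if true then (if true then 6 else 8) else 6)
step 2: [if@root] (if true then 6 else 8)
step 3: [if@root] 6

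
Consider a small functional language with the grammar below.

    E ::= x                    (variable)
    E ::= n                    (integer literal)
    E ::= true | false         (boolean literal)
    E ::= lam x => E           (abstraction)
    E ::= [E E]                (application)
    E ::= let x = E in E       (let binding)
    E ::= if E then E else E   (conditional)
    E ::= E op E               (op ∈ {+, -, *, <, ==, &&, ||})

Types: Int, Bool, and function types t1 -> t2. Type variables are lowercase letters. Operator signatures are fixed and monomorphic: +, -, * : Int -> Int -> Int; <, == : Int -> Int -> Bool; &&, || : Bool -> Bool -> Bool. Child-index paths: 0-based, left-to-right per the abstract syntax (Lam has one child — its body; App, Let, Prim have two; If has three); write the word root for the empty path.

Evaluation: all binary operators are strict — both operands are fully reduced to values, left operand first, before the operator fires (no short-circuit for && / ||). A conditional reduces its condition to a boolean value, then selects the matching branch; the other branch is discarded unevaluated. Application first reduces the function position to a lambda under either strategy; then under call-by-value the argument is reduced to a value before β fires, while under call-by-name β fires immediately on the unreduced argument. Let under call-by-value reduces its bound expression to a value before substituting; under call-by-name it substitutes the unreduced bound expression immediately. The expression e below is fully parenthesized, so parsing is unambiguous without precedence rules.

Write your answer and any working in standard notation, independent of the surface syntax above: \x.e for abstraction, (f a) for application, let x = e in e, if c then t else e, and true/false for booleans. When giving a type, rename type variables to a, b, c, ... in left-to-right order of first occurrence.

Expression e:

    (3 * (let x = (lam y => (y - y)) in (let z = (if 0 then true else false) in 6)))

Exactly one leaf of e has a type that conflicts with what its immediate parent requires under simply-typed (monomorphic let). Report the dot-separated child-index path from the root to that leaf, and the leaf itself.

Derivation:
  unify Int ~ Int
y : a
  unify a ~ Int
y : Int
  unify Int ~ Int
\y._ : Int -> Int
let x : Int -> Int
  unify Int ~ Bool
  FAIL: mismatch Int ~ Bool

Answer: 1.1.0.0 : 0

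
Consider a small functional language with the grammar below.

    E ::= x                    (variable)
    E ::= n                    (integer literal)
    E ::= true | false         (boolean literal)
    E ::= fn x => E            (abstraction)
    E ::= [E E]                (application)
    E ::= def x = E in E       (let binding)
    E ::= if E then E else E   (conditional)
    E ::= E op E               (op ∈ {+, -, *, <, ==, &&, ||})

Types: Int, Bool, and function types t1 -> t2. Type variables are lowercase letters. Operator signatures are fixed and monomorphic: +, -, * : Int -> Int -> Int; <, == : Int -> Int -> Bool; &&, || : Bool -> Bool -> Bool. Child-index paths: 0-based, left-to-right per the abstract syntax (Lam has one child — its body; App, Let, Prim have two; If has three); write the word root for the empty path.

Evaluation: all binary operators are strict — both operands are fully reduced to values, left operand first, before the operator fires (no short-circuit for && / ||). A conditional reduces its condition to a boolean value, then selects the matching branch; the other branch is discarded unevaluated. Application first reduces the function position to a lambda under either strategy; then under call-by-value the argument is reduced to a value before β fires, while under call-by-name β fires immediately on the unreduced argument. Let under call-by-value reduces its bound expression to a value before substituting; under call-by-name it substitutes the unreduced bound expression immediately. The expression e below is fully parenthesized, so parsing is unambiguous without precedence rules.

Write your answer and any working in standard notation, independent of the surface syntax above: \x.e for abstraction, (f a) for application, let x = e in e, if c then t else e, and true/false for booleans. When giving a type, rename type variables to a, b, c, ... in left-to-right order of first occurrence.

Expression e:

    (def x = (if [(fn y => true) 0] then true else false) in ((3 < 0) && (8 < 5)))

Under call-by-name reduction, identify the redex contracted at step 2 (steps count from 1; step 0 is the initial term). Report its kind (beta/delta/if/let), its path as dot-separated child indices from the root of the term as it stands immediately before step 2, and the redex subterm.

Derivation:
step 0: (let x = (if ((\y.true) 0) then true else false) in ((3 < 0) && (8 < 5)))
step 1: [let@root] ((3 < 0) && (8 < 5))
step 2: [delta@0] (false && (8 < 5))

Answer: delta at 0 : (3 < 0)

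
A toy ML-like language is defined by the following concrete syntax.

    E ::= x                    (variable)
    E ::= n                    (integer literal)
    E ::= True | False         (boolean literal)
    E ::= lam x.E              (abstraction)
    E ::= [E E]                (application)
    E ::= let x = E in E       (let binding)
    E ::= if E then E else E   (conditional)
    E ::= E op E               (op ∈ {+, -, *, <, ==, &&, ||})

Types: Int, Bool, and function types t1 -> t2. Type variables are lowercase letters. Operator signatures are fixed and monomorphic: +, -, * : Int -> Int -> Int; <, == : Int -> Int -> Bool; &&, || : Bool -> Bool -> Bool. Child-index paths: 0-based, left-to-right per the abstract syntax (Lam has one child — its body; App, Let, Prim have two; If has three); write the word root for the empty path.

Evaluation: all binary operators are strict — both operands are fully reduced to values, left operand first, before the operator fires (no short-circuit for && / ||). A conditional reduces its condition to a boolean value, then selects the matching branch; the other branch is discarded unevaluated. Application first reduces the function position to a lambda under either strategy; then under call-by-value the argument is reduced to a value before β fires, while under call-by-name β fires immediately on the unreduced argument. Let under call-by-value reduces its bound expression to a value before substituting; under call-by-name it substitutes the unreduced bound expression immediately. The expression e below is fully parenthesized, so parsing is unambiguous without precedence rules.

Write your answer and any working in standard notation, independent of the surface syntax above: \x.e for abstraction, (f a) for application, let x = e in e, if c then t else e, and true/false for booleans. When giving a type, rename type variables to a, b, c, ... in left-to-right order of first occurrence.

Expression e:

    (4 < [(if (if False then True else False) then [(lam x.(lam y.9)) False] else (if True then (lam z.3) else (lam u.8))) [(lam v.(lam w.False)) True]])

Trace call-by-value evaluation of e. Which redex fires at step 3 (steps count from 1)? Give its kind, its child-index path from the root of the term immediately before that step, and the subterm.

Answer: if at 1.0 : (if true then (\z.3) else (\u.8))

Trace:
step 0: (4 < ((if (if false then true else false) then ((\x.(\y.9)) false) else (if true then (\z.3) else (\u.8))) ((\v.(\w.false)) true)))
step 1: [if@1.0.0] (4 < ((if false then ((\x.(\y.9)) false) else (if true then (\z.3) else (\u.8))) ((\v.(\w.false)) true)))
step 2: [if@1.0] (4 < ((if true then (\z.3) else (\u.8)) ((\v.(\w.false)) true)))
step 3: [if@1.0] (4 < ((\z.3) ((\v.(\w.false)) true)))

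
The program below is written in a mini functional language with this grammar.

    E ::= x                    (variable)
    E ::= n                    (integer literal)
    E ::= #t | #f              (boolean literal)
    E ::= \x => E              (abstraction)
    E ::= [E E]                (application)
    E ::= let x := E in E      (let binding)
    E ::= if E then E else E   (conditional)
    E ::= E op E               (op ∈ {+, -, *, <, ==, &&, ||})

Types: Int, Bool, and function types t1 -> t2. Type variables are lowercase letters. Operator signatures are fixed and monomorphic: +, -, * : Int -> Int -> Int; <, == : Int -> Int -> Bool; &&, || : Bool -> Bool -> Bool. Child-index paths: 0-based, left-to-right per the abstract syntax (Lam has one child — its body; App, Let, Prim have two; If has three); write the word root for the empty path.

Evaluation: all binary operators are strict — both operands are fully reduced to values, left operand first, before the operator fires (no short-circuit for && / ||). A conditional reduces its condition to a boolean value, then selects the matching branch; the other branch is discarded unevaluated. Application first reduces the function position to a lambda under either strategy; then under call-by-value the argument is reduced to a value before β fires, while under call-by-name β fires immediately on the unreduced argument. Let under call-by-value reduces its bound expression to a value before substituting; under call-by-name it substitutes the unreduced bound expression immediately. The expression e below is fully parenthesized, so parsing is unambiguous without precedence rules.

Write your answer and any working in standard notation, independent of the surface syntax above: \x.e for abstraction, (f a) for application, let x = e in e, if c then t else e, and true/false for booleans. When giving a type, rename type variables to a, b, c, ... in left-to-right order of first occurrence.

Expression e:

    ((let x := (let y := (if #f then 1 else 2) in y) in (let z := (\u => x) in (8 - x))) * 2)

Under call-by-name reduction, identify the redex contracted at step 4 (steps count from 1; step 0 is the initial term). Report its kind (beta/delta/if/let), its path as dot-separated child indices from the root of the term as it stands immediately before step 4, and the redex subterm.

Answer: if at 0.1 : (if false then 1 else 2)

Working:
step 0: ((let x = (let y = (if false then 1 else 2) in y) in (let z = (\u.x) in (8 - x))) * 2)
step 1: [let@0] ((let z = (\u.(let y = (if false then 1 else 2) in y)) in (8 - (let y = (if false then 1 else 2) in y))) * 2)
step 2: [let@0] ((8 - (let y = (if false then 1 else 2) in y)) * 2)
step 3: [let@0.1] ((8 - (if false then 1 else 2)) * 2)
step 4: [if@0.1] ((8 - 2) * 2)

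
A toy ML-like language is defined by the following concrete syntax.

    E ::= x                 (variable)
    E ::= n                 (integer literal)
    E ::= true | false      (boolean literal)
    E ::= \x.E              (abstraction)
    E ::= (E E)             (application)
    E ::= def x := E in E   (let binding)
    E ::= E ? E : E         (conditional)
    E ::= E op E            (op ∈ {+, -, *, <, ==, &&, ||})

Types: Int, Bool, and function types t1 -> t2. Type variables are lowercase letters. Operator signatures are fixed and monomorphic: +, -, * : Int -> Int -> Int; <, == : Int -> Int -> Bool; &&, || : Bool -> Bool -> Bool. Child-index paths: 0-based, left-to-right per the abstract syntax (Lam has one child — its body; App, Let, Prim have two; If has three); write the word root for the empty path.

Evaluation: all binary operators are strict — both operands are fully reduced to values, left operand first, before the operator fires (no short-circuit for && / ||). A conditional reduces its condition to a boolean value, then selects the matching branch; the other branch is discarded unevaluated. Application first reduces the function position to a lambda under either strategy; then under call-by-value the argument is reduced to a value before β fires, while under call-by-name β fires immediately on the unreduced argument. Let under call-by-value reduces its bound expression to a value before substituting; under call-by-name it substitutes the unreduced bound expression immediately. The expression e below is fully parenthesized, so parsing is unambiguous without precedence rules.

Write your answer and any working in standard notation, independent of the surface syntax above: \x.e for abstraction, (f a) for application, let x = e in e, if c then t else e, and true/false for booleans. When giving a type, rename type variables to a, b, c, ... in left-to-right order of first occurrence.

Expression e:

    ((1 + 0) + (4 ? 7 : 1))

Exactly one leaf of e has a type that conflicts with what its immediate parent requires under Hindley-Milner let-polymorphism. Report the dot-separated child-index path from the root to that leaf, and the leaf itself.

Trace:
  unify Int ~ Int
  unify Int ~ Int
  unify Int ~ Int
  unify Int ~ Bool
  FAIL: mismatch Int ~ Bool

Answer: 1.0 : 4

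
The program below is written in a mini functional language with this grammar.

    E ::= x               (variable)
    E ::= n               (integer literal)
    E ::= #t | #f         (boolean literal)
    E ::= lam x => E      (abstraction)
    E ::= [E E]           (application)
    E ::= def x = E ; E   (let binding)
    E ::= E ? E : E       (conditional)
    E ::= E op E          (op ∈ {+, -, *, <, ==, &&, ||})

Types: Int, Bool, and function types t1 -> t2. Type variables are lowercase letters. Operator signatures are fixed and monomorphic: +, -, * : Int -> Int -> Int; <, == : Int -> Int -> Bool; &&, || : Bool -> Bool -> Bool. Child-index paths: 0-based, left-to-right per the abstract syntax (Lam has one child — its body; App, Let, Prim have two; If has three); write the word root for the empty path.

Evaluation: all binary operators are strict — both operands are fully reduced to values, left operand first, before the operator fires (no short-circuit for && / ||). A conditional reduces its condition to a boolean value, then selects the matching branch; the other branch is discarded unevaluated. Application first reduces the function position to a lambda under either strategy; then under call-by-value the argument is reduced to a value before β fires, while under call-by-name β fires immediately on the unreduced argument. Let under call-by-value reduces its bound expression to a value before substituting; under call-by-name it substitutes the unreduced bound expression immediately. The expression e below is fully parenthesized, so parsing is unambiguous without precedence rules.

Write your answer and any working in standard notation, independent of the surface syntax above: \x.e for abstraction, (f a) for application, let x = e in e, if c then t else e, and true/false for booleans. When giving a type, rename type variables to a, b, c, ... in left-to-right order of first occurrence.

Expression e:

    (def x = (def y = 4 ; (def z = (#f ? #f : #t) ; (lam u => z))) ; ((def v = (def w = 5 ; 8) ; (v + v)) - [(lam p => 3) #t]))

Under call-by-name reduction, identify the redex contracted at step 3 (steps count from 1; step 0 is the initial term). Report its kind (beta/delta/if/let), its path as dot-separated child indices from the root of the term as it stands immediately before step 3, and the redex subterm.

Answer: let at 0.0 : (let w = 5 in 8)

Working:
step 0: (let x = (let y = 4 in (let z = (if false then false else true) in (\u.z))) in ((let v = (let w = 5 in 8) in (v + v)) - ((\p.3) true)))
step 1: [let@root] ((let v = (let w = 5 in 8) in (v + v)) - ((\p.3) true))
step 2: [let@0] (((let w = 5 in 8) + (let w = 5 in 8)) - ((\p.3) true))
step 3: [let@0.0] ((8 + (let w = 5 in 8)) - ((\p.3) true))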